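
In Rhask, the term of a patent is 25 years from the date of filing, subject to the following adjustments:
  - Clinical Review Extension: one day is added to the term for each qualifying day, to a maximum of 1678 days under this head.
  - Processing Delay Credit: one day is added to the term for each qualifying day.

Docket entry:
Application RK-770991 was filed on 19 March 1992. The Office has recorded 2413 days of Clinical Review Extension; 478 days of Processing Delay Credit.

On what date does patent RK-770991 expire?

Base term: filing date + 25 years → 19 March 2017.
Clinical Review Extension: 2413 days claimed exceeds the 1678-day cap, so +1678 days → 22 October 2021.
Processing Delay Credit: +478 days → 12 February 2023.

2023-02-12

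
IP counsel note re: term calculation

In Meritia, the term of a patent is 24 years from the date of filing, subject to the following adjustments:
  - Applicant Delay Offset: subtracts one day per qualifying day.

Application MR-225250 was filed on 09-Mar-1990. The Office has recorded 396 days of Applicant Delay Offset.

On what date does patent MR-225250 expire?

2013-02-06

Base term: filing date + 24 years → 9 March 2014.
Applicant Delay Offset: −396 days → 6 February 2013.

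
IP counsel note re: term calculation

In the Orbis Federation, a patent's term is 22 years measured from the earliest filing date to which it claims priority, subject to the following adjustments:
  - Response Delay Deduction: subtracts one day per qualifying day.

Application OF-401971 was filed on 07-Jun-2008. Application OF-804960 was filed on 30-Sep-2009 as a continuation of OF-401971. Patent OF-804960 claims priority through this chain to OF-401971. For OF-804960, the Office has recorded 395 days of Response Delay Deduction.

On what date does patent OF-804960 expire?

2029-05-08

Earliest priority filing: 7 June 2008.
Base term: 7 June 2008 + 22 years → 7 June 2030.
Response Delay Deduction: −395 days → 8 May 2029.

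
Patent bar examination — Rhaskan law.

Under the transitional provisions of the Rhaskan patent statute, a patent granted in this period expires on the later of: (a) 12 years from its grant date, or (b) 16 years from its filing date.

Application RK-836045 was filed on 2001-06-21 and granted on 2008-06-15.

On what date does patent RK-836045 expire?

(a) grant + 12 years → 15 June 2020.
(b) filing + 16 years → 21 June 2017.
Later of the two: 15 June 2020.

2020-06-15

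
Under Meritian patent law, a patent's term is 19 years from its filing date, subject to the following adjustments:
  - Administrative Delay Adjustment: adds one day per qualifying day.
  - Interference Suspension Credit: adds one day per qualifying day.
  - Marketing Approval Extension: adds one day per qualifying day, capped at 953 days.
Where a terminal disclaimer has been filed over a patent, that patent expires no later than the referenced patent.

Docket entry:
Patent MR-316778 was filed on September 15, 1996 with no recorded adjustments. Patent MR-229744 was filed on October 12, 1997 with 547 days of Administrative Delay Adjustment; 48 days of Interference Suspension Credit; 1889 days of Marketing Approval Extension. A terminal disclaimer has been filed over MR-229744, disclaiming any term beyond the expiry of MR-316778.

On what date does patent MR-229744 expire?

Natural term of MR-229744:
  Base: filing + 19 years → 12 October 2016.
  Administrative Delay Adjustment: +547 days → 12 April 2018.
  Interference Suspension Credit: +48 days → 30 May 2018.
  Marketing Approval Extension: 1889 days claimed exceeds the 953-day cap, so +953 days → 7 January 2021.
Expiry of referenced patent MR-316778:
  Base: filing + 19 years → 15 September 2015.
Terminal disclaimer: MR-229744 expires on the earlier of 7 January 2021 and 15 September 2015.

2015-09-15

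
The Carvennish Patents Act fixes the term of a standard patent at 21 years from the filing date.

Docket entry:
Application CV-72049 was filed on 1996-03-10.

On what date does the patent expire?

March 10, 2017

Filing date + 21 years → 10 March 2017.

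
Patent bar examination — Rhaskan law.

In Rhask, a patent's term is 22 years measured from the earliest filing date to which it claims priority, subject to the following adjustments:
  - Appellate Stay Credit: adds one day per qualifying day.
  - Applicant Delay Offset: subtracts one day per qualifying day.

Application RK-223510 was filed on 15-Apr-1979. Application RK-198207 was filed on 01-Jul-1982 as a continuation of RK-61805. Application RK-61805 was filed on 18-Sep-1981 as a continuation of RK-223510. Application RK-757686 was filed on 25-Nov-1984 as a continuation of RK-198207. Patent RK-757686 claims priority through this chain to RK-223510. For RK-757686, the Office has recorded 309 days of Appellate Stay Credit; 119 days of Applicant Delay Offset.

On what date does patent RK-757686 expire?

Earliest priority filing: 15 April 1979.
Base term: 15 April 1979 + 22 years → 15 April 2001.
Appellate Stay Credit: +309 days → 18 February 2002.
Applicant Delay Offset: −119 days → 22 October 2001.

October 22, 2001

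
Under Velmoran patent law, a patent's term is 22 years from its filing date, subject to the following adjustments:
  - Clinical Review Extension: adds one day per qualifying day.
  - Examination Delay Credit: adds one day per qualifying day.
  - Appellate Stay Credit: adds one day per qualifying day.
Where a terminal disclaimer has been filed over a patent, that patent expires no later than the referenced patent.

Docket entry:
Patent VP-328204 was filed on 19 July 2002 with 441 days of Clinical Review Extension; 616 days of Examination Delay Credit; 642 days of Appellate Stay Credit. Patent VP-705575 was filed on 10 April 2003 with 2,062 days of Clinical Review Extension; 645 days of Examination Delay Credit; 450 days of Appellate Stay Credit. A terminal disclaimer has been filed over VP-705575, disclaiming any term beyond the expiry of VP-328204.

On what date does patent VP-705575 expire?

Natural term of VP-705575:
  Base: filing + 22 years → 10 April 2025.
  Clinical Review Extension: +2062 days → 2 December 2030.
  Examination Delay Credit: +645 days → 7 September 2032.
  Appellate Stay Credit: +450 days → 1 December 2033.
Expiry of referenced patent VP-328204:
  Base: filing + 22 years → 19 July 2024.
  Clinical Review Extension: +441 days → 3 October 2025.
  Examination Delay Credit: +616 days → 11 June 2027.
  Appellate Stay Credit: +642 days → 14 March 2029.
Terminal disclaimer: VP-705575 expires on the earlier of 1 December 2033 and 14 March 2029.

March 14, 2029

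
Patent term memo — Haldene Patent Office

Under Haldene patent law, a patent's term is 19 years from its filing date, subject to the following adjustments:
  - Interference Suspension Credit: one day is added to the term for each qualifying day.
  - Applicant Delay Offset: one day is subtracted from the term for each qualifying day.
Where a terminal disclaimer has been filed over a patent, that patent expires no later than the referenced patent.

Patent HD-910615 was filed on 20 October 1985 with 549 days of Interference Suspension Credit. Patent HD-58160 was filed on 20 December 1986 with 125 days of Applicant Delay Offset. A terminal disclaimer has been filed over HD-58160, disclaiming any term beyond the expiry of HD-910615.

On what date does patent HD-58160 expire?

August 17, 2005

Natural term of HD-58160:
  Base: filing + 19 years → 20 December 2005.
  Applicant Delay Offset: −125 days → 17 August 2005.
Expiry of referenced patent HD-910615:
  Base: filing + 19 years → 20 October 2004.
  Interference Suspension Credit: +549 days → 22 April 2006.
Terminal disclaimer: HD-58160 expires on the earlier of 17 August 2005 and 22 April 2006.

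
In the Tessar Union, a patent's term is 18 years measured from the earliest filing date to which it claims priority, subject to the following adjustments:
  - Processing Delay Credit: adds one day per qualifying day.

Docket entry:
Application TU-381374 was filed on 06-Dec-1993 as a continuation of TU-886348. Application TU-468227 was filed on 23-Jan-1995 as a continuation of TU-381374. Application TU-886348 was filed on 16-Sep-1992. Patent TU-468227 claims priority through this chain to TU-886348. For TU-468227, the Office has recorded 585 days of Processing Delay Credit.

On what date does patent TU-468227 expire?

2012-04-23

Earliest priority filing: 16 September 1992.
Base term: 16 September 1992 + 18 years → 16 September 2010.
Processing Delay Credit: +585 days → 23 April 2012.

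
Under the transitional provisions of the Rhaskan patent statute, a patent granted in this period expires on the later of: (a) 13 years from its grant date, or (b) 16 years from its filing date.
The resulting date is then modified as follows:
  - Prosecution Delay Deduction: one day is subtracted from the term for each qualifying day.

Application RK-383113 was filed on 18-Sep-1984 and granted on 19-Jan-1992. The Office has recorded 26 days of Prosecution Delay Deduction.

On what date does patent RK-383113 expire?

December 24, 2004

(a) grant + 13 years → 19 January 2005.
(b) filing + 16 years → 18 September 2000.
Later of the two: 19 January 2005.
Prosecution Delay Deduction: −26 days → 24 December 2004.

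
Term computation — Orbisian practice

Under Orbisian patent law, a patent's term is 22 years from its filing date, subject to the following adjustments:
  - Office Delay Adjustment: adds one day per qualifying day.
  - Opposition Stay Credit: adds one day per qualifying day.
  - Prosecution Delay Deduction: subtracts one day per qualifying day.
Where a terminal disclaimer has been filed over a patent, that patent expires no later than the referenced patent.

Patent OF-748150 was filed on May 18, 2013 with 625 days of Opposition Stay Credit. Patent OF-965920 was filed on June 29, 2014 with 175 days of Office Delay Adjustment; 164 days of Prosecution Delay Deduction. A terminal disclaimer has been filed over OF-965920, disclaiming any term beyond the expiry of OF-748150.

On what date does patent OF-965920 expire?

Natural term of OF-965920:
  Base: filing + 22 years → 29 June 2036.
  Office Delay Adjustment: +175 days → 21 December 2036.
  Prosecution Delay Deduction: −164 days → 10 July 2036.
Expiry of referenced patent OF-748150:
  Base: filing + 22 years → 18 May 2035.
  Opposition Stay Credit: +625 days → 1 February 2037.
Terminal disclaimer: OF-965920 expires on the earlier of 10 July 2036 and 1 February 2037.

July 10, 2036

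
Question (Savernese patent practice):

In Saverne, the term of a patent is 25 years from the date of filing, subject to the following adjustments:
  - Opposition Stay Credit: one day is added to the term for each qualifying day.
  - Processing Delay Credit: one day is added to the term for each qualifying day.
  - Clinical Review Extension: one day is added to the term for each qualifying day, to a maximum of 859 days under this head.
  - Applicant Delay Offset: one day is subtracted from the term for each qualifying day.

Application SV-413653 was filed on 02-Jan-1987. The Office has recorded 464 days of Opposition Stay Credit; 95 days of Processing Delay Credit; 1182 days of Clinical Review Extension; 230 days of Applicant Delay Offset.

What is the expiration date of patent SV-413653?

Base term: filing date + 25 years → 2 January 2012.
Opposition Stay Credit: +464 days → 10 April 2013.
Processing Delay Credit: +95 days → 14 July 2013.
Clinical Review Extension: 1182 days claimed exceeds the 859-day cap, so +859 days → 20 November 2015.
Applicant Delay Offset: −230 days → 4 April 2015.

April 4, 2015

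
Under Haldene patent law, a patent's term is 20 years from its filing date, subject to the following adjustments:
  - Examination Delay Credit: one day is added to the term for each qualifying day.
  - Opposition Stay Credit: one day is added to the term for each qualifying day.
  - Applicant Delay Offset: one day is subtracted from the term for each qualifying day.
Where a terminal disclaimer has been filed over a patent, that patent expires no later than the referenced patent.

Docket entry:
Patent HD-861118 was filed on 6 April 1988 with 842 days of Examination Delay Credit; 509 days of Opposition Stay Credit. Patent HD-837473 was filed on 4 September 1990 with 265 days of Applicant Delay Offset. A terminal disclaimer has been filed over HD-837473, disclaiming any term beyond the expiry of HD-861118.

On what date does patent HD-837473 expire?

December 13, 2009

Natural term of HD-837473:
  Base: filing + 20 years → 4 September 2010.
  Applicant Delay Offset: −265 days → 13 December 2009.
Expiry of referenced patent HD-861118:
  Base: filing + 20 years → 6 April 2008.
  Examination Delay Credit: +842 days → 27 July 2010.
  Opposition Stay Credit: +509 days → 18 December 2011.
Terminal disclaimer: HD-837473 expires on the earlier of 13 December 2009 and 18 December 2011.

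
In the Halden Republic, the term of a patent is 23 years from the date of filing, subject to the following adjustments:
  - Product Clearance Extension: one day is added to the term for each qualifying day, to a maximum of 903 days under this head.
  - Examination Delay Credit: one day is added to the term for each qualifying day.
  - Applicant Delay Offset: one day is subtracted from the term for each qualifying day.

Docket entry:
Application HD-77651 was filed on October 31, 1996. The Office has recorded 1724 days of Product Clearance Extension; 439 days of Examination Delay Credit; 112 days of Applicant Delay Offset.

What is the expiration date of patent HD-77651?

2023-03-14

Base term: filing date + 23 years → 31 October 2019.
Product Clearance Extension: 1724 days claimed exceeds the 903-day cap, so +903 days → 21 April 2022.
Examination Delay Credit: +439 days → 4 July 2023.
Applicant Delay Offset: −112 days → 14 March 2023.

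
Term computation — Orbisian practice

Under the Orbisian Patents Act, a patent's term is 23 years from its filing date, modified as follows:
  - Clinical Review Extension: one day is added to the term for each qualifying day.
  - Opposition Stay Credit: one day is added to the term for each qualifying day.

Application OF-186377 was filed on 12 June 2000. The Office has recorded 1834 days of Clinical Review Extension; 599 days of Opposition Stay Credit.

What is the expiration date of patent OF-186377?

Base term: filing date + 23 years → 12 June 2023.
Clinical Review Extension: +1834 days → 19 June 2028.
Opposition Stay Credit: +599 days → 8 February 2030.

February 8, 2030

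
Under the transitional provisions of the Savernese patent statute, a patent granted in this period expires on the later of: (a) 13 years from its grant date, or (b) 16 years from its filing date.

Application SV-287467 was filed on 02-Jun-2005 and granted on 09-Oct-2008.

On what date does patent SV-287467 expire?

(a) grant + 13 years → 9 October 2021.
(b) filing + 16 years → 2 June 2021.
Later of the two: 9 October 2021.

October 9, 2021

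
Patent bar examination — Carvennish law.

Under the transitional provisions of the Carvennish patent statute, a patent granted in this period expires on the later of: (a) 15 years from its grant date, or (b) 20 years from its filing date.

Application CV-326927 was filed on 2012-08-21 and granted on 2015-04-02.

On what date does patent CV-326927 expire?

(a) grant + 15 years → 2 April 2030.
(b) filing + 20 years → 21 August 2032.
Later of the two: 21 August 2032.

August 21, 2032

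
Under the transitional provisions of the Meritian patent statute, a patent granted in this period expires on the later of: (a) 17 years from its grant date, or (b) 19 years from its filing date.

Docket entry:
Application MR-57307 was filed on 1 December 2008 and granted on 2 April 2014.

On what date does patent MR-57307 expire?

2031-04-02

(a) grant + 17 years → 2 April 2031.
(b) filing + 19 years → 1 December 2027.
Later of the two: 2 April 2031.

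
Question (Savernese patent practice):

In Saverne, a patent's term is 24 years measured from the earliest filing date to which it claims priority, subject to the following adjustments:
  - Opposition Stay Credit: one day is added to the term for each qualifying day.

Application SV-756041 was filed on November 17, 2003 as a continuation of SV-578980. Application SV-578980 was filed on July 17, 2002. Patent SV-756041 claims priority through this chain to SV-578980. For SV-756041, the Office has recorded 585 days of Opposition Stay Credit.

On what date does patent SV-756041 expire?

2028-02-22

Earliest priority filing: 17 July 2002.
Base term: 17 July 2002 + 24 years → 17 July 2026.
Opposition Stay Credit: +585 days → 22 February 2028.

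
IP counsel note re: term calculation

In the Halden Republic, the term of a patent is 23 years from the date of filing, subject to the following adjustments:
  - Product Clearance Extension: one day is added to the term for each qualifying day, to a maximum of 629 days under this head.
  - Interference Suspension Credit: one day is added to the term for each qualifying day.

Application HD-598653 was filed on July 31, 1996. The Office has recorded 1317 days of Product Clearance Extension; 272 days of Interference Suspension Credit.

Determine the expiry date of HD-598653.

Base term: filing date + 23 years → 31 July 2019.
Product Clearance Extension: 1317 days claimed exceeds the 629-day cap, so +629 days → 20 April 2021.
Interference Suspension Credit: +272 days → 17 January 2022.

January 17, 2022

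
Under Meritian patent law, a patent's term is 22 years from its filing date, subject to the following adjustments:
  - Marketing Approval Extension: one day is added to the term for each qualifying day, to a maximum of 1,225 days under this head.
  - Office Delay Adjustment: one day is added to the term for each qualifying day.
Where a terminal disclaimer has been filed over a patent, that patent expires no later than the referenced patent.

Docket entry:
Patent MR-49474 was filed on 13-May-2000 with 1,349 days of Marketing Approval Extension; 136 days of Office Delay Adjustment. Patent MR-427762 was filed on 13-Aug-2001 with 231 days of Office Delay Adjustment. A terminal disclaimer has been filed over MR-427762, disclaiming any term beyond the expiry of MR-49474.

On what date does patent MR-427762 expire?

2024-03-31

Natural term of MR-427762:
  Base: filing + 22 years → 13 August 2023.
  Office Delay Adjustment: +231 days → 31 March 2024.
Expiry of referenced patent MR-49474:
  Base: filing + 22 years → 13 May 2022.
  Marketing Approval Extension: 1349 days claimed exceeds the 1225-day cap, so +1225 days → 19 September 2025.
  Office Delay Adjustment: +136 days → 2 February 2026.
Terminal disclaimer: MR-427762 expires on the earlier of 31 March 2024 and 2 February 2026.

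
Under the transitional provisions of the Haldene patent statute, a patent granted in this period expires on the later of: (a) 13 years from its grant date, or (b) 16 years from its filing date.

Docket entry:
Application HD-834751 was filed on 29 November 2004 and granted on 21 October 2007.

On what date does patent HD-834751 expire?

November 29, 2020

(a) grant + 13 years → 21 October 2020.
(b) filing + 16 years → 29 November 2020.
Later of the two: 29 November 2020.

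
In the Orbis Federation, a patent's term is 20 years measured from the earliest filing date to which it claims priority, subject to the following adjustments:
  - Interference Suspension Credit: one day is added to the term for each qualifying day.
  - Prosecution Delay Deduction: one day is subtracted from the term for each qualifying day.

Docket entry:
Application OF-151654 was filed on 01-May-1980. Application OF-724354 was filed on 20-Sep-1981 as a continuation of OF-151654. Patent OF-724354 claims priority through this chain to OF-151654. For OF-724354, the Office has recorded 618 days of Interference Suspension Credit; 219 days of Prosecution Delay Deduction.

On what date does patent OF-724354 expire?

Earliest priority filing: 1 May 1980.
Base term: 1 May 1980 + 20 years → 1 May 2000.
Interference Suspension Credit: +618 days → 9 January 2002.
Prosecution Delay Deduction: −219 days → 4 June 2001.

June 4, 2001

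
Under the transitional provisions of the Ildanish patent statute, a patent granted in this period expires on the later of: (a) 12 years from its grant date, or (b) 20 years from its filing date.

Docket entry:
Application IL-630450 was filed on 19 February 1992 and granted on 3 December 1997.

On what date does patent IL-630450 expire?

(a) grant + 12 years → 3 December 2009.
(b) filing + 20 years → 19 February 2012.
Later of the two: 19 February 2012.

February 19, 2012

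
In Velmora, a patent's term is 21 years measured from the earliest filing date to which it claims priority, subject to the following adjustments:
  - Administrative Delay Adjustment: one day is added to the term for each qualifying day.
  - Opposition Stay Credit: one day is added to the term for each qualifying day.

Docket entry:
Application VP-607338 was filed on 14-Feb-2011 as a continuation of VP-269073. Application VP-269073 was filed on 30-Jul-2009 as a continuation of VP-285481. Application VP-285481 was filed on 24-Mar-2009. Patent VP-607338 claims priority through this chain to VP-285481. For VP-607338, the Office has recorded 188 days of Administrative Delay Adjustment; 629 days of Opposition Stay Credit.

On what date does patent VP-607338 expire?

Earliest priority filing: 24 March 2009.
Base term: 24 March 2009 + 21 years → 24 March 2030.
Administrative Delay Adjustment: +188 days → 28 September 2030.
Opposition Stay Credit: +629 days → 18 June 2032.

2032-06-18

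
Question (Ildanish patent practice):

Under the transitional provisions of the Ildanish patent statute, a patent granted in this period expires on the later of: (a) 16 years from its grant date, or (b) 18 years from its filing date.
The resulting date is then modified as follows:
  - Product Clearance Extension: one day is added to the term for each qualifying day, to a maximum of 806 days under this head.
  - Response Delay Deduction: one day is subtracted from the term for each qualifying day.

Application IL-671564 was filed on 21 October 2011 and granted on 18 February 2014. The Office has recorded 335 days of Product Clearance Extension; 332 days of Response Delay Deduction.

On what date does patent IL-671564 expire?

2030-02-21

(a) grant + 16 years → 18 February 2030.
(b) filing + 18 years → 21 October 2029.
Later of the two: 18 February 2030.
Product Clearance Extension: 335 days (within the 806-day cap) → +335 days → 19 January 2031.
Response Delay Deduction: −332 days → 21 February 2030.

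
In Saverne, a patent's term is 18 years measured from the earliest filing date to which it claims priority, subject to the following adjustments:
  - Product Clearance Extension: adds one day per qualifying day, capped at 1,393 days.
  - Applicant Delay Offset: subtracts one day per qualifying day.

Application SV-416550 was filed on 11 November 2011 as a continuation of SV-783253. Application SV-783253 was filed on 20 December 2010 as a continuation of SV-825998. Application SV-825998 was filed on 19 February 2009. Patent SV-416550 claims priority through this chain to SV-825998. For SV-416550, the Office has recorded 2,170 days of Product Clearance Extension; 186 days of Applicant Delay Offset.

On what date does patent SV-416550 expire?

2030-06-10

Earliest priority filing: 19 February 2009.
Base term: 19 February 2009 + 18 years → 19 February 2027.
Product Clearance Extension: 2170 days claimed exceeds the 1393-day cap, so +1393 days → 13 December 2030.
Applicant Delay Offset: −186 days → 10 June 2030.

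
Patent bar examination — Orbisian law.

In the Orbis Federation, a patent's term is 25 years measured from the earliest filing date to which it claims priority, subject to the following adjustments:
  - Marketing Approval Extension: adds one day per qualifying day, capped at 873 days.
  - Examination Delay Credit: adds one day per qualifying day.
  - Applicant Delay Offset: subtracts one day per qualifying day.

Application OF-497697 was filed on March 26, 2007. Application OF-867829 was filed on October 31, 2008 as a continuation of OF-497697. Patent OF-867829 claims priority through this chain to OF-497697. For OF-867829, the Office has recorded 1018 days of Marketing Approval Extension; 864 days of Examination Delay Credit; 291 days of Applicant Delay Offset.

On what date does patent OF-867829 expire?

2036-03-11

Earliest priority filing: 26 March 2007.
Base term: 26 March 2007 + 25 years → 26 March 2032.
Marketing Approval Extension: 1018 days claimed exceeds the 873-day cap, so +873 days → 16 August 2034.
Examination Delay Credit: +864 days → 27 December 2036.
Applicant Delay Offset: −291 days → 11 March 2036.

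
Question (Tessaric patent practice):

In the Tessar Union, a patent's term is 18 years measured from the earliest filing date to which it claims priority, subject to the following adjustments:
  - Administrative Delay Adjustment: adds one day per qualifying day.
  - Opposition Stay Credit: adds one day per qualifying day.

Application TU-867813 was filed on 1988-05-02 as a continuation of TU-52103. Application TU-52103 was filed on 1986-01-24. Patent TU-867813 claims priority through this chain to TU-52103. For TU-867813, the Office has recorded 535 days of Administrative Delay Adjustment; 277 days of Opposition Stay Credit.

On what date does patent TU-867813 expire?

Earliest priority filing: 24 January 1986.
Base term: 24 January 1986 + 18 years → 24 January 2004.
Administrative Delay Adjustment: +535 days → 12 July 2005.
Opposition Stay Credit: +277 days → 15 April 2006.

2006-04-15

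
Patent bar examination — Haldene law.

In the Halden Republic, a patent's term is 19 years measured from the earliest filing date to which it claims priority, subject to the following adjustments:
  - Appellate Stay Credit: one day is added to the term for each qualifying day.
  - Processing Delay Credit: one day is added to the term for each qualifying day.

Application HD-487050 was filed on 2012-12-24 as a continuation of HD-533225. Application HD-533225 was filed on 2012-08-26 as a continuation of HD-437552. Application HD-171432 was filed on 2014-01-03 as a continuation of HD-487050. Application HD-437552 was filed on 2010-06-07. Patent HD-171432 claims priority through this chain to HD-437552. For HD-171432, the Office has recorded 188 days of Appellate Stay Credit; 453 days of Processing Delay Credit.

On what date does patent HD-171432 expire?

2031-03-10

Earliest priority filing: 7 June 2010.
Base term: 7 June 2010 + 19 years → 7 June 2029.
Appellate Stay Credit: +188 days → 12 December 2029.
Processing Delay Credit: +453 days → 10 March 2031.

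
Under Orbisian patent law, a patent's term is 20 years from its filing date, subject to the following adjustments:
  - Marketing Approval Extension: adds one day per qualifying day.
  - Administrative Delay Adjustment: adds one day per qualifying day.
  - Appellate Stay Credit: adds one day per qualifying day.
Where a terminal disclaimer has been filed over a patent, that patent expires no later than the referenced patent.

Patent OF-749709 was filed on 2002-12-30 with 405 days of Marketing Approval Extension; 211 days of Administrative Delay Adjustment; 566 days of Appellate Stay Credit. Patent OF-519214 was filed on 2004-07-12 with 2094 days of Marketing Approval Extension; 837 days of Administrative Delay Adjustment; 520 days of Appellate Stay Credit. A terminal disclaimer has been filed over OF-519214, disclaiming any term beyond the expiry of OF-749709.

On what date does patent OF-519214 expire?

Natural term of OF-519214:
  Base: filing + 20 years → 12 July 2024.
  Marketing Approval Extension: +2094 days → 6 April 2030.
  Administrative Delay Adjustment: +837 days → 21 July 2032.
  Appellate Stay Credit: +520 days → 23 December 2033.
Expiry of referenced patent OF-749709:
  Base: filing + 20 years → 30 December 2022.
  Marketing Approval Extension: +405 days → 8 February 2024.
  Administrative Delay Adjustment: +211 days → 6 September 2024.
  Appellate Stay Credit: +566 days → 26 March 2026.
Terminal disclaimer: OF-519214 expires on the earlier of 23 December 2033 and 26 March 2026.

March 26, 2026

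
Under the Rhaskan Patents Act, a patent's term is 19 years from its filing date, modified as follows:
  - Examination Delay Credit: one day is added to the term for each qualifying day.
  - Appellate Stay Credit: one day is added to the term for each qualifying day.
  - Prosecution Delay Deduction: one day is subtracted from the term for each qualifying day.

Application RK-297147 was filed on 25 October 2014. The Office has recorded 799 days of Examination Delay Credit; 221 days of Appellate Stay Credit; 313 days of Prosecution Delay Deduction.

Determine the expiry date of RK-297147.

Base term: filing date + 19 years → 25 October 2033.
Examination Delay Credit: +799 days → 2 January 2036.
Appellate Stay Credit: +221 days → 10 August 2036.
Prosecution Delay Deduction: −313 days → 2 October 2035.

2035-10-02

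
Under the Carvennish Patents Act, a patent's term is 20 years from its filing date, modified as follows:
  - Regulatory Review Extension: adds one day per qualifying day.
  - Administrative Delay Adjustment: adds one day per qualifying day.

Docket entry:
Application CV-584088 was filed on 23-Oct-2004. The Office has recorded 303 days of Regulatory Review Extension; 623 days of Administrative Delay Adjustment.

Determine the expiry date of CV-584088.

Base term: filing date + 20 years → 23 October 2024.
Regulatory Review Extension: +303 days → 22 August 2025.
Administrative Delay Adjustment: +623 days → 7 May 2027.

May 7, 2027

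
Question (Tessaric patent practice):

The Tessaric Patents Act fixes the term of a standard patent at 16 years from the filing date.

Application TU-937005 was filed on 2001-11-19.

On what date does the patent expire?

Filing date + 16 years → 19 November 2017.

November 19, 2017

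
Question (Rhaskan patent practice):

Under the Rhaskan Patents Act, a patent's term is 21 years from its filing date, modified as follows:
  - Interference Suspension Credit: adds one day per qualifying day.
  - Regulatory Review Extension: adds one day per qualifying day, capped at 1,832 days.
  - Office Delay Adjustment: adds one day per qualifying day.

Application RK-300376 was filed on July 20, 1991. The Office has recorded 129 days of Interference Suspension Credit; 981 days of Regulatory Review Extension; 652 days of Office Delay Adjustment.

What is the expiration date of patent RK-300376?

Base term: filing date + 21 years → 20 July 2012.
Interference Suspension Credit: +129 days → 26 November 2012.
Regulatory Review Extension: 981 days (within the 1832-day cap) → +981 days → 4 August 2015.
Office Delay Adjustment: +652 days → 17 May 2017.

May 17, 2017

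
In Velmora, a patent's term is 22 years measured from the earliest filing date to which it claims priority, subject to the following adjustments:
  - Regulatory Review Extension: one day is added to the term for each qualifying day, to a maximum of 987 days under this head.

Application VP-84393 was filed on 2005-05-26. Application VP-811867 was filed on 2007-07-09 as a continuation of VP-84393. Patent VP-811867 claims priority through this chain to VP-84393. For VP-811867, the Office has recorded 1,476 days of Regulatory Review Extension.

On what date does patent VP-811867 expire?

Earliest priority filing: 26 May 2005.
Base term: 26 May 2005 + 22 years → 26 May 2027.
Regulatory Review Extension: 1476 days claimed exceeds the 987-day cap, so +987 days → 6 February 2030.

2030-02-06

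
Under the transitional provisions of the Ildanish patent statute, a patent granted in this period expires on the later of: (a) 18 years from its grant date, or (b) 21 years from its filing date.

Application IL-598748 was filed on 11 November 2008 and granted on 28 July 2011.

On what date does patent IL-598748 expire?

2029-11-11

(a) grant + 18 years → 28 July 2029.
(b) filing + 21 years → 11 November 2029.
Later of the two: 11 November 2029.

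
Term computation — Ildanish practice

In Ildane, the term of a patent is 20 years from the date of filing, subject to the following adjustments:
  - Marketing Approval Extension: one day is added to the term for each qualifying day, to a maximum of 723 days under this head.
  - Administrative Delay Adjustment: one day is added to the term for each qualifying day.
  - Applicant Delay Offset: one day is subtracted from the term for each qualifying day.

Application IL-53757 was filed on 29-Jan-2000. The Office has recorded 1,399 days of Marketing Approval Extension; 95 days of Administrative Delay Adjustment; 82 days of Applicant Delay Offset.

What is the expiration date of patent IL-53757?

2022-02-03

Base term: filing date + 20 years → 29 January 2020.
Marketing Approval Extension: 1399 days claimed exceeds the 723-day cap, so +723 days → 21 January 2022.
Administrative Delay Adjustment: +95 days → 26 April 2022.
Applicant Delay Offset: −82 days → 3 February 2022.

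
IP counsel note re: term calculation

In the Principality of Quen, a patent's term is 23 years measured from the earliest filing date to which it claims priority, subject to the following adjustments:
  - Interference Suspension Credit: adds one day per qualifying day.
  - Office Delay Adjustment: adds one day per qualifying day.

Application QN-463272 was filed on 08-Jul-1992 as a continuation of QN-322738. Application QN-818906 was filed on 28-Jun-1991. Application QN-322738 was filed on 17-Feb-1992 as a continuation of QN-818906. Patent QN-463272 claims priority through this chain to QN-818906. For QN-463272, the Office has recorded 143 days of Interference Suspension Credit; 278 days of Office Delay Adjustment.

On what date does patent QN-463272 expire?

August 23, 2015

Earliest priority filing: 28 June 1991.
Base term: 28 June 1991 + 23 years → 28 June 2014.
Interference Suspension Credit: +143 days → 18 November 2014.
Office Delay Adjustment: +278 days → 23 August 2015.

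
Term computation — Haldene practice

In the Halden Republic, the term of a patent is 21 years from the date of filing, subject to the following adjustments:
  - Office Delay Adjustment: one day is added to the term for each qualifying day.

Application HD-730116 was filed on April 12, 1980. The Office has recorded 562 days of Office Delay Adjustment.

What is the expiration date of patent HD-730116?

October 26, 2002

Base term: filing date + 21 years → 12 April 2001.
Office Delay Adjustment: +562 days → 26 October 2002.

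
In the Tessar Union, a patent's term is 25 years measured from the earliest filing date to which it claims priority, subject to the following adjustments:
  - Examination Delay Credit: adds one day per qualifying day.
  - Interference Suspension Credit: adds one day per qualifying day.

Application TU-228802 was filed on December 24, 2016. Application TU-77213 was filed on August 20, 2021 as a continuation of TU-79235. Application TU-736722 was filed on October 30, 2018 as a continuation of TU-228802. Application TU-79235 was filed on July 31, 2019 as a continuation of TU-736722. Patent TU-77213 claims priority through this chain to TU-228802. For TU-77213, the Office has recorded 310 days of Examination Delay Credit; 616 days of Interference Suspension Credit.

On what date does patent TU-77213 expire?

Earliest priority filing: 24 December 2016.
Base term: 24 December 2016 + 25 years → 24 December 2041.
Examination Delay Credit: +310 days → 30 October 2042.
Interference Suspension Credit: +616 days → 7 July 2044.

July 7, 2044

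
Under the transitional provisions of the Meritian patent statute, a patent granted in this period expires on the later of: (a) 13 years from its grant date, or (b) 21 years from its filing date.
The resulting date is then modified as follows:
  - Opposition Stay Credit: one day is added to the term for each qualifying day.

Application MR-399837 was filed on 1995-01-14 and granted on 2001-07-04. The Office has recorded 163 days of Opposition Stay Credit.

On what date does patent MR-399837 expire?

June 25, 2016

(a) grant + 13 years → 4 July 2014.
(b) filing + 21 years → 14 January 2016.
Later of the two: 14 January 2016.
Opposition Stay Credit: +163 days → 25 June 2016.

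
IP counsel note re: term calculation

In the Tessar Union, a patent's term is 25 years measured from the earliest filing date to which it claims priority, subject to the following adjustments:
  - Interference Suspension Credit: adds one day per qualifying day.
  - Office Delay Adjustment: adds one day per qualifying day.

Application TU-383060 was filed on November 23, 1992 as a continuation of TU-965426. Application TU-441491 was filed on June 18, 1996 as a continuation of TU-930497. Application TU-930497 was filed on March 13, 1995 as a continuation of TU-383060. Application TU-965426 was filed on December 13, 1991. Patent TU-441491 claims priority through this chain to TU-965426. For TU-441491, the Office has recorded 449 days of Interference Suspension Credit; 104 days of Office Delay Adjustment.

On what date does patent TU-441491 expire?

Earliest priority filing: 13 December 1991.
Base term: 13 December 1991 + 25 years → 13 December 2016.
Interference Suspension Credit: +449 days → 7 March 2018.
Office Delay Adjustment: +104 days → 19 June 2018.

2018-06-19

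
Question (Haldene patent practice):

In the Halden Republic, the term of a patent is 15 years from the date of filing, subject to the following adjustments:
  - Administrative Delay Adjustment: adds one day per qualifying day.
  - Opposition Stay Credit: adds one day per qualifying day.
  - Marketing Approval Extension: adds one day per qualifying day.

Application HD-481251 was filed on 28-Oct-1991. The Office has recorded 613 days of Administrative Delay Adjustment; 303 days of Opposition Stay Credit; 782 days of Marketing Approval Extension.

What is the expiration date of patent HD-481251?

Base term: filing date + 15 years → 28 October 2006.
Administrative Delay Adjustment: +613 days → 2 July 2008.
Opposition Stay Credit: +303 days → 1 May 2009.
Marketing Approval Extension: +782 days → 22 June 2011.

2011-06-22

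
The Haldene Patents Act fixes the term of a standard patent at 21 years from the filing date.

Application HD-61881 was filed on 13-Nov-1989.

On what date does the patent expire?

Filing date + 21 years → 13 November 2010.

November 13, 2010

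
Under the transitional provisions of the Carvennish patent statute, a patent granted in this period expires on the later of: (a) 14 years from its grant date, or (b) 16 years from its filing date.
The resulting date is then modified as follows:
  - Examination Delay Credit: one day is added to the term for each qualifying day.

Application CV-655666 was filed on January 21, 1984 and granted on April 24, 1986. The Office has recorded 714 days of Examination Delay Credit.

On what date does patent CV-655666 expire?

(a) grant + 14 years → 24 April 2000.
(b) filing + 16 years → 21 January 2000.
Later of the two: 24 April 2000.
Examination Delay Credit: +714 days → 8 April 2002.

April 8, 2002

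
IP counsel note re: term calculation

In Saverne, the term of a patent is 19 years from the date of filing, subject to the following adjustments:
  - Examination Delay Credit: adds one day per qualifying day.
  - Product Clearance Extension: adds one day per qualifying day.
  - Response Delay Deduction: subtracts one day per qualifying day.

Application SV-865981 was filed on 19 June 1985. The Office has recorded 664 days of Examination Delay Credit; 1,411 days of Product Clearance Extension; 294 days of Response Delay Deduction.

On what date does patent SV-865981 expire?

2009-05-05

Base term: filing date + 19 years → 19 June 2004.
Examination Delay Credit: +664 days → 14 April 2006.
Product Clearance Extension: +1411 days → 23 February 2010.
Response Delay Deduction: −294 days → 5 May 2009.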